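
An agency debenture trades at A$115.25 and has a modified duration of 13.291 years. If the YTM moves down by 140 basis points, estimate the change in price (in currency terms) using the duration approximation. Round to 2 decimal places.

Duration approximation: ΔP/P ≈ -D_mod · Δy = -13.291 × (-0.014) = +0.186074.
ΔP ≈ 115.25 × (+0.186074) = +21.4450285.

+A$21.45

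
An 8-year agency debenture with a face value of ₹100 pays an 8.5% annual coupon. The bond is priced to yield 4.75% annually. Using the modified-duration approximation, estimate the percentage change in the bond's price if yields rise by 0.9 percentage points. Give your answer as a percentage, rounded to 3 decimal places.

Periodic yield y = 0.0475. Modified duration first:
  t   CF        PV=CF/(1+0.0475)^t    t·PV
  1         8.50         8.1146         8.1146
  2         8.50         7.7466        15.4932
  3         8.50         7.3953        22.1860
  4         8.50         7.0600        28.2399
  5         8.50         6.7398        33.6991
  6         8.50         6.4342        38.6052
  7         8.50         6.1424        42.9971
  8       108.50        74.8510       598.8078
  Σ                    124.4839       788.1428
P = 124.4839; D_Mac = 6.33128 yrs; D_mod = 6.33128/(1+0.0475) = 6.04419 yrs.
ΔP/P ≈ -D_mod · Δy = -6.04419 × (+0.009) = -0.054398 = -5.4398%.

-5.440%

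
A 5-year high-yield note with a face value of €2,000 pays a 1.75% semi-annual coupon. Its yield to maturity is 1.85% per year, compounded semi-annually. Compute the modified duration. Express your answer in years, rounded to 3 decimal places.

4.765 years

Periodic yield y = 0.00925. First find Macaulay duration:
  t   CF        PV=CF/(1+0.00925)^t    t·PV
  1        17.50        17.3396        17.3396
  2        17.50        17.1807        34.3614
  3        17.50        17.0232        51.0697
  4        17.50        16.8672        67.4688
  5        17.50        16.7126        83.5630
  6        17.50        16.5594        99.3566
  7        17.50        16.4077       114.8536
  8        17.50        16.2573       130.0583
  9        17.50        16.1083       144.9745
  10    2,017.50     1,840.0345    18,400.3449
  Σ                  1,990.4905    19,143.3904
P = 1,990.4905; Macaulay duration = 19,143.3904 / 1,990.4905 = 9.61742 half-year periods = 4.80871 years.
Modified duration = D_Mac / (1 + y) = 4.80871 / 1.00925 = 4.76464 years.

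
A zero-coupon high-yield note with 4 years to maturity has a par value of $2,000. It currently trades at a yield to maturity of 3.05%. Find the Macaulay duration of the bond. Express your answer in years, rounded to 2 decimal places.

4.00 years

A zero-coupon bond has a single cash flow at maturity, so its Macaulay duration equals its maturity: 4 years.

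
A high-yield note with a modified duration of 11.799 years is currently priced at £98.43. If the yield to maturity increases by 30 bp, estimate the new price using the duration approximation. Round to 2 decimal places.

£94.95

Duration approximation: ΔP/P ≈ -D_mod · Δy = -11.799 × (+0.003) = -0.035397.
New price ≈ 98.43 × (1 - 0.035397) = 94.94587329.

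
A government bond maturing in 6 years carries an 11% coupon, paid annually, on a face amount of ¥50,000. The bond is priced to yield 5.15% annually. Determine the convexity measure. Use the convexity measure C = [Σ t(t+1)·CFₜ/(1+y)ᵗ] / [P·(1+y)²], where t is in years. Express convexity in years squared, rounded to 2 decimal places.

With y = 0.0515:
  t   CF        PV=CF/(1+0.0515)^t    t·PV        t(t+1)·PV
  1     5,500.00     5,230.6229     5,230.6229      10,461.2458
  2     5,500.00     4,974.4393     9,948.8786      29,846.6358
  3     5,500.00     4,730.8029    14,192.4088      56,769.6353
  4     5,500.00     4,499.0993    17,996.3973      89,981.9866
  5     5,500.00     4,278.7440    21,393.7201     128,362.3204
  6    55,500.00    41,061.7374   246,370.4243   1,724,592.9698
  Σ                 64,775.4459   315,132.4520   2,040,014.7937
P = 64,775.4459.
Convexity = Σ t(t+1)·PV / [P·(1+y)²] = 2,040,014.7937 / (64,775.4459 × 1.105652) = 28.48422.

28.48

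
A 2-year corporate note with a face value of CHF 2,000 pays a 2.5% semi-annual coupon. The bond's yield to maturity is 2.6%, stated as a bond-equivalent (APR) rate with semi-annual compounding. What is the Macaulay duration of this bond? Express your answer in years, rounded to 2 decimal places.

Periodic yield y = 0.013. Discount each cash flow and weight by its period:
  t   CF        PV=CF/(1+0.013)^t    t·PV
  1        25.00        24.6792        24.6792
  2        25.00        24.3625        48.7249
  3        25.00        24.0498        72.1494
  4     2,025.00     1,923.0353     7,692.1410
  Σ                  1,996.1267     7,837.6945
Price P = Σ PV = 1,996.1267.
Macaulay duration = Σ(t·PV) / P = 7,837.6945 / 1,996.1267 = 3.92645 half-year periods.
In years: 3.92645 / 2 = 1.96323 years.

1.96 years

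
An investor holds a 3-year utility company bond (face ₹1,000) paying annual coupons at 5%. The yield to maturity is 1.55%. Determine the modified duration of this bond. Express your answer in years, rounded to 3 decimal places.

2.823 years

Periodic yield y = 0.0155. First find Macaulay duration:
  t   CF        PV=CF/(1+0.0155)^t    t·PV
  1        50.00        49.2368        49.2368
  2        50.00        48.4853        96.9706
  3     1,050.00     1,002.6504     3,007.9511
  Σ                  1,100.3725     3,154.1585
P = 1,100.3725; Macaulay duration = 3,154.1585 / 1,100.3725 = 2.86645 years.
Modified duration = D_Mac / (1 + y) = 2.86645 / 1.0155 = 2.82269 years.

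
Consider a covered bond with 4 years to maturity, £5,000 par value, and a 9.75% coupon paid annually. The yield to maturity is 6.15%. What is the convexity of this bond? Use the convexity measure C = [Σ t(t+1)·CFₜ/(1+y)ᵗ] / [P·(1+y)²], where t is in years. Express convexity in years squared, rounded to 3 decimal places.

14.974

With y = 0.0615:
  t   CF        PV=CF/(1+0.0615)^t    t·PV        t(t+1)·PV
  1       487.50       459.2558       459.2558         918.5115
  2       487.50       432.6479       865.2958       2,595.8875
  3       487.50       407.5817     1,222.7450       4,890.9798
  4     5,487.50     4,322.0973    17,288.3892      86,441.9459
  Σ                  5,621.5826    19,835.6858      94,847.3248
P = 5,621.5826.
Convexity = Σ t(t+1)·PV / [P·(1+y)²] = 94,847.3248 / (5,621.5826 × 1.126782) = 14.97361.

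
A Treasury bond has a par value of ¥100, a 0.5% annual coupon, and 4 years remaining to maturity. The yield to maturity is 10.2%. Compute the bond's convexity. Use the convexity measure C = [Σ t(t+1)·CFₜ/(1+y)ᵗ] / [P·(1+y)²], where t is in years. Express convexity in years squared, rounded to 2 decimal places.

16.27

With y = 0.102:
  t   CF        PV=CF/(1+0.102)^t    t·PV        t(t+1)·PV
  1         0.50         0.4537         0.4537           0.9074
  2         0.50         0.4117         0.8234           2.4703
  3         0.50         0.3736         1.1208           4.4834
  4       100.50        68.1459       272.5836       1,362.9178
  Σ                     69.3850       274.9816       1,370.7790
P = 69.3850.
Convexity = Σ t(t+1)·PV / [P·(1+y)²] = 1,370.7790 / (69.3850 × 1.214404) = 16.26818.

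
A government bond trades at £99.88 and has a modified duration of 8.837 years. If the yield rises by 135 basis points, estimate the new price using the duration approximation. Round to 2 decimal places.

Duration approximation: ΔP/P ≈ -D_mod · Δy = -8.837 × (+0.0135) = -0.1192995.
New price ≈ 99.88 × (1 - 0.1192995) = 87.96436594.

£87.96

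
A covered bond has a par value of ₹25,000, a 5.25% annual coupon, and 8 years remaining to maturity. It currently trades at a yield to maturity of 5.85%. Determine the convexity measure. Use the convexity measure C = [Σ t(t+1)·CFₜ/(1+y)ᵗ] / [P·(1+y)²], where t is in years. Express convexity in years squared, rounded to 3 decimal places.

With y = 0.0585:
  t   CF        PV=CF/(1+0.0585)^t    t·PV        t(t+1)·PV
  1     1,312.50     1,239.9622     1,239.9622       2,479.9244
  2     1,312.50     1,171.4334     2,342.8667       7,028.6002
  3     1,312.50     1,106.6919     3,320.0757      13,280.3026
  4     1,312.50     1,045.5285     4,182.1139      20,910.5694
  5     1,312.50       987.7454     4,938.7268      29,632.3609
  6     1,312.50       933.1558     5,598.9345      39,192.5416
  7     1,312.50       881.5831     6,171.0820      49,368.6558
  8    26,312.50    16,696.8757   133,575.0057   1,202,175.0511
  Σ                 24,062.9759   161,368.7675   1,364,068.0061
P = 24,062.9759.
Convexity = Σ t(t+1)·PV / [P·(1+y)²] = 1,364,068.0061 / (24,062.9759 × 1.120422) = 50.59469.

50.595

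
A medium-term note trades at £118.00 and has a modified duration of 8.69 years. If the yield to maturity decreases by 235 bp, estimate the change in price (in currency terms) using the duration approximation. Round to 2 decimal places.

Duration approximation: ΔP/P ≈ -D_mod · Δy = -8.69 × (-0.0235) = +0.204215.
ΔP ≈ 118.00 × (+0.204215) = +24.09737.

+£24.10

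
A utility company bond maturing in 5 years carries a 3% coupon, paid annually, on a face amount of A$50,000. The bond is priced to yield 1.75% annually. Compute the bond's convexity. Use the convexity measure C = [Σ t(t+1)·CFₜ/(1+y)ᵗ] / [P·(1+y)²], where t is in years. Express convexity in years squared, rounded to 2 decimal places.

26.87

With y = 0.0175:
  t   CF        PV=CF/(1+0.0175)^t    t·PV        t(t+1)·PV
  1     1,500.00     1,474.2015     1,474.2015       2,948.4029
  2     1,500.00     1,448.8467     2,897.6933       8,693.0799
  3     1,500.00     1,423.9279     4,271.7838      17,087.1350
  4     1,500.00     1,399.4378     5,597.7510      27,988.7552
  5    51,500.00    47,220.9956   236,104.9781   1,416,629.8684
  Σ                 52,967.4094   250,346.4076   1,473,347.2415
P = 52,967.4094.
Convexity = Σ t(t+1)·PV / [P·(1+y)²] = 1,473,347.2415 / (52,967.4094 × 1.035306) = 26.86752.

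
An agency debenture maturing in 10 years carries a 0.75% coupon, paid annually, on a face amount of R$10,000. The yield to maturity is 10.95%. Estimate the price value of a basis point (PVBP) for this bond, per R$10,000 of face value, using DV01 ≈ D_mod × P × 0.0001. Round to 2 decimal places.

R$3.37

Periodic yield y = 0.1095.
  t   CF        PV=CF/(1+0.1095)^t    t·PV
  1        75.00        67.5980        67.5980
  2        75.00        60.9266       121.8531
  3        75.00        54.9135       164.7406
  4        75.00        49.4939       197.9758
  5        75.00        44.6092       223.0462
  6        75.00        40.2066       241.2396
  7        75.00        36.2385       253.6694
  8        75.00        32.6620       261.2960
  9        75.00        29.4385       264.9464
  10   10,075.00     3,564.2814    35,642.8144
  Σ                  3,980.3683    37,439.1795
P = 3,980.3683; D_Mac = 9.40596 yrs; D_mod = 8.47766 yrs.
DV01 ≈ 8.47766 × 3,980.3683 × 0.0001 = 3.374419.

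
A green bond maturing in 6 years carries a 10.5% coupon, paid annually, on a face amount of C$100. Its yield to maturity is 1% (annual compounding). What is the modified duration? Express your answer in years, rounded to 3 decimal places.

Periodic yield y = 0.01. First find Macaulay duration:
  t   CF        PV=CF/(1+0.01)^t    t·PV
  1        10.50        10.3960        10.3960
  2        10.50        10.2931        20.5862
  3        10.50        10.1912        30.5736
  4        10.50        10.0903        40.3612
  5        10.50         9.9904        49.9519
  6       110.50       104.0960       624.5760
  Σ                    155.0570       776.4450
P = 155.0570; Macaulay duration = 776.4450 / 155.0570 = 5.00748 years.
Modified duration = D_Mac / (1 + y) = 5.00748 / 1.01 = 4.95790 years.

4.958 years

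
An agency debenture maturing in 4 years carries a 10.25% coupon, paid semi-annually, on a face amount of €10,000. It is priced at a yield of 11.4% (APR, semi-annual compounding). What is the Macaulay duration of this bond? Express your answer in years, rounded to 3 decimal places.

Periodic yield y = 0.057. Discount each cash flow and weight by its period:
  t   CF        PV=CF/(1+0.057)^t    t·PV
  1       512.50       484.8628       484.8628
  2       512.50       458.7160       917.4320
  3       512.50       433.9792     1,301.9376
  4       512.50       410.5763     1,642.3054
  5       512.50       388.4355     1,942.1776
  6       512.50       367.4887     2,204.9320
  7       512.50       347.6714     2,433.6998
  8    10,512.50     6,746.9285    53,975.4283
  Σ                  9,638.6585    64,902.7754
Price P = Σ PV = 9,638.6585.
Macaulay duration = Σ(t·PV) / P = 64,902.7754 / 9,638.6585 = 6.73359 half-year periods.
In years: 6.73359 / 2 = 3.36680 years.

3.367 years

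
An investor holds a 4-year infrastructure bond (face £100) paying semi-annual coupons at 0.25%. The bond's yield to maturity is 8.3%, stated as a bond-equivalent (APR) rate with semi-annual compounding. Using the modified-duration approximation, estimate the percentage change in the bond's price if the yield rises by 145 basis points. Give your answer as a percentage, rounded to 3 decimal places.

-5.539%

Periodic yield y = 0.0415. Modified duration first:
  t   CF        PV=CF/(1+0.0415)^t    t·PV
  1        0.125         0.1200         0.1200
  2        0.125         0.1152         0.2305
  3        0.125         0.1106         0.3319
  4        0.125         0.1062         0.4249
  5        0.125         0.1020         0.5100
  6        0.125         0.0979         0.5876
  7        0.125         0.0940         0.6583
  8      100.125        72.3217       578.5732
  Σ                     73.0678       581.4365
P = 73.0678; D_Mac = 7.95750 half-year periods = 3.97875 yrs; D_mod = 3.97875/(1+0.0415) = 3.82021 yrs.
ΔP/P ≈ -D_mod · Δy = -3.82021 × (+0.0145) = -0.055393 = -5.5393%.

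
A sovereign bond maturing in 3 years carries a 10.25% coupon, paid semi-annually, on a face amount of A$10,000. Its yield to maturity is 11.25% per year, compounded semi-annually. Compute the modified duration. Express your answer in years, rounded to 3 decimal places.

2.511 years

Periodic yield y = 0.05625. First find Macaulay duration:
  t   CF        PV=CF/(1+0.05625)^t    t·PV
  1       512.50       485.2071       485.2071
  2       512.50       459.3677       918.7353
  3       512.50       434.9043     1,304.7129
  4       512.50       411.7437     1,646.9749
  5       512.50       389.8165     1,949.0827
  6    10,512.50     7,570.1708    45,421.0247
  Σ                  9,751.2101    51,725.7376
P = 9,751.2101; Macaulay duration = 51,725.7376 / 9,751.2101 = 5.30455 half-year periods = 2.65227 years.
Modified duration = D_Mac / (1 + y) = 2.65227 / 1.05625 = 2.51103 years.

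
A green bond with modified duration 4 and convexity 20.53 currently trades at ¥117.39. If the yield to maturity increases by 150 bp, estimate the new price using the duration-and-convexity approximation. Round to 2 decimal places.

¥110.62

Duration effect: -D_mod·Δy = -4 × (+0.015) = -0.060000
Convexity effect: ½·C·(Δy)² = 0.5 × 20.53 × (0.015)² = +0.002309625
ΔP/P ≈ -0.060000 + 0.002309625 = -0.057690375
New price ≈ 117.39 × (1 - 0.057690375) = 110.61772687875.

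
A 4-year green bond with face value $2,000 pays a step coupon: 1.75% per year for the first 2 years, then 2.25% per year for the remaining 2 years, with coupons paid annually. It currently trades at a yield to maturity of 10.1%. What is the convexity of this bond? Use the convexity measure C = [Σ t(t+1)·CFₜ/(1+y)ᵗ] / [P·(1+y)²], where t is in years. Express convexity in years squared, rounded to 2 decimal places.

With y = 0.101:
  t   CF        PV=CF/(1+0.101)^t    t·PV        t(t+1)·PV
  1        35.00        31.7893        31.7893          63.5786
  2        35.00        28.8731        57.7462         173.2386
  3        45.00        33.7171       101.1514         404.6055
  4     2,045.00     1,391.6949     5,566.7796      27,833.8980
  Σ                  1,486.0744     5,757.4665      28,475.3207
P = 1,486.0744.
Convexity = Σ t(t+1)·PV / [P·(1+y)²] = 28,475.3207 / (1,486.0744 × 1.212201) = 15.80714.

15.81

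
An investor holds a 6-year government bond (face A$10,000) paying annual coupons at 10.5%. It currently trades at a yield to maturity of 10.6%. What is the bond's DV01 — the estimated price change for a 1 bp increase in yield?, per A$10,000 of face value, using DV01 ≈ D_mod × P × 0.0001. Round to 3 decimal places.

Periodic yield y = 0.106.
  t   CF        PV=CF/(1+0.106)^t    t·PV
  1     1,050.00       949.3671       949.3671
  2     1,050.00       858.3789     1,716.7578
  3     1,050.00       776.1111     2,328.3334
  4     1,050.00       701.7280     2,806.9119
  5     1,050.00       634.4738     3,172.3688
  6    11,050.00     6,037.1437    36,222.8624
  Σ                  9,957.2026    47,196.6015
P = 9,957.2026; D_Mac = 4.73995 yrs; D_mod = 4.28567 yrs.
DV01 ≈ 4.28567 × 9,957.2026 × 0.0001 = 4.267324.

A$4.267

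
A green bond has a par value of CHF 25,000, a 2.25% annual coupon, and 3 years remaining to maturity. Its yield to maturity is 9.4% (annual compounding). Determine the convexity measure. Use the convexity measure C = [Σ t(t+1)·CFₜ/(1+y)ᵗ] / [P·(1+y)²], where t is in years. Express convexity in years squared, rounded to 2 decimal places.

9.70

With y = 0.094:
  t   CF        PV=CF/(1+0.094)^t    t·PV        t(t+1)·PV
  1       562.50       514.1682       514.1682       1,028.3364
  2       562.50       469.9892       939.9784       2,819.9352
  3    25,562.50    19,523.2160    58,569.6480     234,278.5921
  Σ                 20,507.3734    60,023.7946     238,126.8637
P = 20,507.3734.
Convexity = Σ t(t+1)·PV / [P·(1+y)²] = 238,126.8637 / (20,507.3734 × 1.196836) = 9.70205.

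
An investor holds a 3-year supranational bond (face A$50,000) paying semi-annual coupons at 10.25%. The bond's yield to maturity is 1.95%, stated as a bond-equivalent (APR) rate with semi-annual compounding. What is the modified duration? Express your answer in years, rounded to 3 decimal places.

2.671 years

Periodic yield y = 0.00975. First find Macaulay duration:
  t   CF        PV=CF/(1+0.00975)^t    t·PV
  1     2,562.50     2,537.7569     2,537.7569
  2     2,562.50     2,513.2527     5,026.5053
  3     2,562.50     2,488.9851     7,466.9552
  4     2,562.50     2,464.9518     9,859.8071
  5     2,562.50     2,441.1506    12,205.7528
  6    52,562.50    49,589.8554   297,539.1325
  Σ                 62,035.9523   334,635.9097
P = 62,035.9523; Macaulay duration = 334,635.9097 / 62,035.9523 = 5.39423 half-year periods = 2.69711 years.
Modified duration = D_Mac / (1 + y) = 2.69711 / 1.00975 = 2.67107 years.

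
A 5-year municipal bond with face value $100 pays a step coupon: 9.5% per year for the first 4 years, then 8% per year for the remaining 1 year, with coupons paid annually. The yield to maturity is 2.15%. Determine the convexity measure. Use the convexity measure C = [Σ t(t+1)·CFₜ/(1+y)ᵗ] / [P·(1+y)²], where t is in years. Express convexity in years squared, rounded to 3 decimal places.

23.521

With y = 0.0215:
  t   CF        PV=CF/(1+0.0215)^t    t·PV        t(t+1)·PV
  1         9.50         9.3000         9.3000          18.6001
  2         9.50         9.1043        18.2086          54.6258
  3         9.50         8.9127        26.7381         106.9522
  4         9.50         8.7251        34.9004         174.5019
  5       108.00        97.1028       485.5142       2,913.0850
  Σ                    133.1450       574.6613       3,267.7650
P = 133.1450.
Convexity = Σ t(t+1)·PV / [P·(1+y)²] = 3,267.7650 / (133.1450 × 1.043462) = 23.52065.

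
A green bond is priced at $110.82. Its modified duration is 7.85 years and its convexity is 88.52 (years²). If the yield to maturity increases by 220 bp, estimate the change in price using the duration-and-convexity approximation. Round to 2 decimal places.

Duration effect: -D_mod·Δy = -7.85 × (+0.022) = -0.172700
Convexity effect: ½·C·(Δy)² = 0.5 × 88.52 × (0.022)² = +0.02142184
ΔP/P ≈ -0.172700 + 0.02142184 = -0.15127816
ΔP ≈ 110.82 × (-0.15127816) = -16.7646456912.

-$16.76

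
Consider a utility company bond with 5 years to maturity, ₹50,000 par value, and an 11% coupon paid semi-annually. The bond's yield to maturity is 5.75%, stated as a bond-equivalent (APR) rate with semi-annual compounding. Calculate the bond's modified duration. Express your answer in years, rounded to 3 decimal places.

Periodic yield y = 0.02875. First find Macaulay duration:
  t   CF        PV=CF/(1+0.02875)^t    t·PV
  1     2,750.00     2,673.1470     2,673.1470
  2     2,750.00     2,598.4418     5,196.8836
  3     2,750.00     2,525.8244     7,577.4731
  4     2,750.00     2,455.2363     9,820.9453
  5     2,750.00     2,386.6210    11,933.1049
  6     2,750.00     2,319.9232    13,919.5391
  7     2,750.00     2,255.0894    15,785.6255
  8     2,750.00     2,192.0674    17,536.5394
  9     2,750.00     2,130.8067    19,177.2606
  10   52,750.00    39,730.4955   397,304.9553
  Σ                 61,267.6527   500,925.4739
P = 61,267.6527; Macaulay duration = 500,925.4739 / 61,267.6527 = 8.17602 half-year periods = 4.08801 years.
Modified duration = D_Mac / (1 + y) = 4.08801 / 1.02875 = 3.97376 years.

3.974 years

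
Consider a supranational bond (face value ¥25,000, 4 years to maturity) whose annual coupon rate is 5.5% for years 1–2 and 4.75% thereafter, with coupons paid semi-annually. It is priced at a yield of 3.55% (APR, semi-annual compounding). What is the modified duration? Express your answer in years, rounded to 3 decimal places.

3.601 years

Periodic yield y = 0.01775. First find Macaulay duration:
  t   CF        PV=CF/(1+0.01775)^t    t·PV
  1       687.50       675.5097       675.5097
  2       687.50       663.7285     1,327.4570
  3       687.50       652.1528     1,956.4584
  4       687.50       640.7790     2,563.1159
  5       593.75       543.7485     2,718.7425
  6       593.75       534.2653     3,205.5917
  7       593.75       524.9475     3,674.6323
  8    25,593.75    22,233.3567   177,866.8534
  Σ                 26,468.4879   193,988.3609
P = 26,468.4879; Macaulay duration = 193,988.3609 / 26,468.4879 = 7.32903 half-year periods = 3.66452 years.
Modified duration = D_Mac / (1 + y) = 3.66452 / 1.01775 = 3.60060 years.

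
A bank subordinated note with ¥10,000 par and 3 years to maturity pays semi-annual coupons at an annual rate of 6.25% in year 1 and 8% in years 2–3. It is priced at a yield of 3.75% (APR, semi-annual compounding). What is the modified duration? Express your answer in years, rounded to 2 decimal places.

Periodic yield y = 0.01875. First find Macaulay duration:
  t   CF        PV=CF/(1+0.01875)^t    t·PV
  1       312.50       306.7485       306.7485
  2       312.50       301.1028       602.2056
  3       400.00       378.3181     1,134.9543
  4       400.00       371.3552     1,485.4208
  5       400.00       364.5204     1,822.6022
  6    10,400.00     9,303.0983    55,818.5897
  Σ                 11,025.1433    61,170.5210
P = 11,025.1433; Macaulay duration = 61,170.5210 / 11,025.1433 = 5.54827 half-year periods = 2.77414 years.
Modified duration = D_Mac / (1 + y) = 2.77414 / 1.01875 = 2.72308 years.

2.72 years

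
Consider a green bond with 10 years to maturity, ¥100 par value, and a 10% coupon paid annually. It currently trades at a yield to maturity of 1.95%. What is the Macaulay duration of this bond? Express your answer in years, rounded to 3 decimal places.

7.567 years

Periodic yield y = 0.0195. Discount each cash flow and weight by its year:
  t   CF        PV=CF/(1+0.0195)^t    t·PV
  1        10.00         9.8087         9.8087
  2        10.00         9.6211        19.2422
  3        10.00         9.4371        28.3113
  4        10.00         9.2566        37.0264
  5        10.00         9.0795        45.3977
  6        10.00         8.9059        53.4353
  7        10.00         8.7355        61.1487
  8        10.00         8.5684        68.5476
  9        10.00         8.4046        75.6410
  10      110.00        90.6819       906.8185
  Σ                    172.4993     1,305.3774
Price P = Σ PV = 172.4993.
Macaulay duration = Σ(t·PV) / P = 1,305.3774 / 172.4993 = 7.56743 years.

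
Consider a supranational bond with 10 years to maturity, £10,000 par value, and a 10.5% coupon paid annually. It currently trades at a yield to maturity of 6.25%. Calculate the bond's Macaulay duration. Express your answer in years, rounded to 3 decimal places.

Periodic yield y = 0.0625. Discount each cash flow and weight by its year:
  t   CF        PV=CF/(1+0.0625)^t    t·PV
  1     1,050.00       988.2353       988.2353
  2     1,050.00       930.1038     1,860.2076
  3     1,050.00       875.3918     2,626.1755
  4     1,050.00       823.8982     3,295.5927
  5     1,050.00       775.4336     3,877.1679
  6     1,050.00       729.8198     4,378.9191
  7     1,050.00       686.8893     4,808.2248
  8     1,050.00       646.4840     5,171.8721
  9     1,050.00       608.4555     5,476.0999
  10   11,050.00     6,026.6073    60,266.0727
  Σ                 13,091.3186    92,748.5675
Price P = Σ PV = 13,091.3186.
Macaulay duration = Σ(t·PV) / P = 92,748.5675 / 13,091.3186 = 7.08474 years.

7.085 years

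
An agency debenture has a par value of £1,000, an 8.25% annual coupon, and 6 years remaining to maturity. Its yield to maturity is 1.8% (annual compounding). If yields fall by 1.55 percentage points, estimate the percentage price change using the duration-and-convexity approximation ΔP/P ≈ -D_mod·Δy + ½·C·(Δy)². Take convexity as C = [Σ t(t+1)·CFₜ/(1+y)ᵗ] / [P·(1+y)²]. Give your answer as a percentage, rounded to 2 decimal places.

+8.20%

With y = 0.018:
  t   CF        PV=CF/(1+0.018)^t    t·PV        t(t+1)·PV
  1        82.50        81.0413        81.0413         162.0825
  2        82.50        79.6083       159.2166         477.6498
  3        82.50        78.2007       234.6021         938.4083
  4        82.50        76.8180       307.2719       1,536.3594
  5        82.50        75.4597       377.2985       2,263.7909
  6     1,082.50       972.6156     5,835.6937      40,849.8558
  Σ                  1,363.7435     6,995.1240      46,228.1468
P = 1,363.7435; D_Mac = 5.12935 yrs; D_mod = 5.03866 yrs; C = 32.70983.
Duration effect: -5.03866 × (-0.0155) = +0.078099
Convexity effect: 0.5 × 32.70983 × (-0.0155)² = +0.0039293
ΔP/P ≈ +0.078099 + 0.0039293 = +0.082028 = +8.2028%.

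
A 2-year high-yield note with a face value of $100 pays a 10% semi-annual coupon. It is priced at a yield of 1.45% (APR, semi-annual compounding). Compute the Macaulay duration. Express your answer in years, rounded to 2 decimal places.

Periodic yield y = 0.00725. Discount each cash flow and weight by its period:
  t   CF        PV=CF/(1+0.00725)^t    t·PV
  1         5.00         4.9640         4.9640
  2         5.00         4.9283         9.8566
  3         5.00         4.8928        14.6784
  4       105.00       102.0094       408.0376
  Σ                    116.7945       437.5366
Price P = Σ PV = 116.7945.
Macaulay duration = Σ(t·PV) / P = 437.5366 / 116.7945 = 3.74621 half-year periods.
In years: 3.74621 / 2 = 1.87310 years.

1.87 years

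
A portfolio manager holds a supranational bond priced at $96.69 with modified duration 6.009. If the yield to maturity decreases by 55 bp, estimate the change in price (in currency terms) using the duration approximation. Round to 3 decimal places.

Duration approximation: ΔP/P ≈ -D_mod · Δy = -6.009 × (-0.0055) = +0.0330495.
ΔP ≈ 96.69 × (+0.0330495) = +3.195556155.

+$3.196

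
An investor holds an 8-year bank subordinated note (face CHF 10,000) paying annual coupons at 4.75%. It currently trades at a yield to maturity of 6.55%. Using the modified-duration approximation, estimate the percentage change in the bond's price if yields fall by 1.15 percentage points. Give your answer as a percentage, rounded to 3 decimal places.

+7.294%

Periodic yield y = 0.0655. Modified duration first:
  t   CF        PV=CF/(1+0.0655)^t    t·PV
  1       475.00       445.8001       445.8001
  2       475.00       418.3952       836.7904
  3       475.00       392.6750     1,178.0250
  4       475.00       368.5359     1,474.1436
  5       475.00       345.8807     1,729.4035
  6       475.00       324.6182     1,947.7093
  7       475.00       304.6628     2,132.6396
  8    10,475.00     6,305.5997    50,444.7979
  Σ                  8,906.1677    60,189.3094
P = 8,906.1677; D_Mac = 6.75816 yrs; D_mod = 6.75816/(1+0.0655) = 6.34271 yrs.
ΔP/P ≈ -D_mod · Δy = -6.34271 × (-0.0115) = +0.072941 = +7.2941%.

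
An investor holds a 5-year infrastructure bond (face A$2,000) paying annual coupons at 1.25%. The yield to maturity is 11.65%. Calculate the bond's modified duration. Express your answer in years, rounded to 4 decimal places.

4.3330 years

Periodic yield y = 0.1165. First find Macaulay duration:
  t   CF        PV=CF/(1+0.1165)^t    t·PV
  1        25.00        22.3914        22.3914
  2        25.00        20.0550        40.1100
  3        25.00        17.9624        53.8871
  4        25.00        16.0881        64.3525
  5     2,025.00     1,167.1627     5,835.8134
  Σ                  1,243.6596     6,016.5543
P = 1,243.6596; Macaulay duration = 6,016.5543 / 1,243.6596 = 4.83778 years.
Modified duration = D_Mac / (1 + y) = 4.83778 / 1.1165 = 4.33299 years.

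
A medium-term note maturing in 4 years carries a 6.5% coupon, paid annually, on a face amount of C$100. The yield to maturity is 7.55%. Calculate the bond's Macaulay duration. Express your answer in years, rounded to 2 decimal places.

Periodic yield y = 0.0755. Discount each cash flow and weight by its year:
  t   CF        PV=CF/(1+0.0755)^t    t·PV
  1         6.50         6.0437         6.0437
  2         6.50         5.6194        11.2389
  3         6.50         5.2249        15.6748
  4       106.50        79.5991       318.3962
  Σ                     96.4871       351.3537
Price P = Σ PV = 96.4871.
Macaulay duration = Σ(t·PV) / P = 351.3537 / 96.4871 = 3.64146 years.

3.64 years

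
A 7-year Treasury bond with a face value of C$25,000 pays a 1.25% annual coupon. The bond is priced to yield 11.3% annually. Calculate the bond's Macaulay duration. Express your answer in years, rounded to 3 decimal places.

6.624 years

Periodic yield y = 0.113. Discount each cash flow and weight by its year:
  t   CF        PV=CF/(1+0.113)^t    t·PV
  1       312.50       280.7727       280.7727
  2       312.50       252.2666       504.5331
  3       312.50       226.6546       679.9638
  4       312.50       203.6429       814.5718
  5       312.50       182.9676       914.8380
  6       312.50       164.3914       986.3483
  7    25,312.50    11,963.7930    83,746.5510
  Σ                 13,274.4888    87,927.5787
Price P = Σ PV = 13,274.4888.
Macaulay duration = Σ(t·PV) / P = 87,927.5787 / 13,274.4888 = 6.62380 years.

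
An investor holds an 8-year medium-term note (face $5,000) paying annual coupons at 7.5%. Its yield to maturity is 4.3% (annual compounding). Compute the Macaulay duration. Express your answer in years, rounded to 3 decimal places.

6.470 years

Periodic yield y = 0.043. Discount each cash flow and weight by its year:
  t   CF        PV=CF/(1+0.043)^t    t·PV
  1       375.00       359.5398       359.5398
  2       375.00       344.7170       689.4339
  3       375.00       330.5052       991.5157
  4       375.00       316.8794     1,267.5177
  5       375.00       303.8154     1,519.0768
  6       375.00       291.2899     1,747.7394
  7       375.00       279.2808     1,954.9657
  8     5,375.00     3,837.9914    30,703.9315
  Σ                  6,064.0189    39,233.7205
Price P = Σ PV = 6,064.0189.
Macaulay duration = Σ(t·PV) / P = 39,233.7205 / 6,064.0189 = 6.46992 years.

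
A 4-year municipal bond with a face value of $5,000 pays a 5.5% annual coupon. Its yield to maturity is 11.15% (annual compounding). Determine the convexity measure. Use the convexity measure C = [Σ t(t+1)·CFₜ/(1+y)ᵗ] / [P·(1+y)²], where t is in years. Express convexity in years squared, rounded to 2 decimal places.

14.39

With y = 0.1115:
  t   CF        PV=CF/(1+0.1115)^t    t·PV        t(t+1)·PV
  1       275.00       247.4134       247.4134         494.8268
  2       275.00       222.5942       445.1883       1,335.5649
  3       275.00       200.2646       600.7939       2,403.1758
  4     5,275.00     3,456.0864    13,824.3458      69,121.7288
  Σ                  4,126.3586    15,117.7414      73,355.2963
P = 4,126.3586.
Convexity = Σ t(t+1)·PV / [P·(1+y)²] = 73,355.2963 / (4,126.3586 × 1.235432) = 14.38950.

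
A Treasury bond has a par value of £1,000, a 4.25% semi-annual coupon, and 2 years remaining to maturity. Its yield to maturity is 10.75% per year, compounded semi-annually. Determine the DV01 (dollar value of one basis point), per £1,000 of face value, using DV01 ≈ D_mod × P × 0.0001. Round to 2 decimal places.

£0.16

Periodic yield y = 0.05375.
  t   CF        PV=CF/(1+0.05375)^t    t·PV
  1        21.25        20.1661        20.1661
  2        21.25        19.1374        38.2749
  3        21.25        18.1613        54.4838
  4     1,021.25       828.2887     3,313.1547
  Σ                    885.7534     3,426.0794
P = 885.7534; D_Mac = 3.86798 half-year periods = 1.93399 yrs; D_mod = 1.83534 yrs.
DV01 ≈ 1.83534 × 885.7534 × 0.0001 = 0.162566.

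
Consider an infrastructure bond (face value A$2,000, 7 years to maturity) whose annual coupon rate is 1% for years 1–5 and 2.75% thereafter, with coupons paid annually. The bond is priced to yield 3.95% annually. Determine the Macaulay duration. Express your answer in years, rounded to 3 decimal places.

6.760 years

Periodic yield y = 0.0395. Discount each cash flow and weight by its year:
  t   CF        PV=CF/(1+0.0395)^t    t·PV
  1        20.00        19.2400        19.2400
  2        20.00        18.5089        37.0178
  3        20.00        17.8056        53.4168
  4        20.00        17.1290        68.5160
  5        20.00        16.4781        82.3906
  6        55.00        43.5929       261.5574
  7     2,055.00     1,566.8967    10,968.2770
  Σ                  1,699.6513    11,490.4156
Price P = Σ PV = 1,699.6513.
Macaulay duration = Σ(t·PV) / P = 11,490.4156 / 1,699.6513 = 6.76045 years.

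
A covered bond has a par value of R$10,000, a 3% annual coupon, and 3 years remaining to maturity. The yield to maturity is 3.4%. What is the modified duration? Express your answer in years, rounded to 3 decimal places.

2.817 years

Periodic yield y = 0.034. First find Macaulay duration:
  t   CF        PV=CF/(1+0.034)^t    t·PV
  1       300.00       290.1354       290.1354
  2       300.00       280.5952       561.1903
  3    10,300.00     9,316.9896    27,950.9687
  Σ                  9,887.7201    28,802.2944
P = 9,887.7201; Macaulay duration = 28,802.2944 / 9,887.7201 = 2.91294 years.
Modified duration = D_Mac / (1 + y) = 2.91294 / 1.034 = 2.81715 years.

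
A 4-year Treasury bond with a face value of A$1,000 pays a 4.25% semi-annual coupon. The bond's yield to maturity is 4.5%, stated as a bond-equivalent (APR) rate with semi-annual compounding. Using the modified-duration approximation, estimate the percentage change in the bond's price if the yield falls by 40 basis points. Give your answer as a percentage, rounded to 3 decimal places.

+1.455%

Periodic yield y = 0.0225. Modified duration first:
  t   CF        PV=CF/(1+0.0225)^t    t·PV
  1        21.25        20.7824        20.7824
  2        21.25        20.3251        40.6502
  3        21.25        19.8778        59.6335
  4        21.25        19.4404        77.7617
  5        21.25        19.0126        95.0632
  6        21.25        18.5943       111.5656
  7        21.25        18.1851       127.2957
  8     1,021.25       854.7233     6,837.7863
  Σ                    990.9410     7,370.5385
P = 990.9410; D_Mac = 7.43792 half-year periods = 3.71896 yrs; D_mod = 3.71896/(1+0.0225) = 3.63712 yrs.
ΔP/P ≈ -D_mod · Δy = -3.63712 × (-0.004) = +0.014548 = +1.4548%.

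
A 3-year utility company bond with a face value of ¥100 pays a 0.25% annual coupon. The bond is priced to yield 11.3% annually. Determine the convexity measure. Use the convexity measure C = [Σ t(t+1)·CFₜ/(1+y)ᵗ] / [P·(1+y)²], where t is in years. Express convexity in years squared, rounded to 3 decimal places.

With y = 0.113:
  t   CF        PV=CF/(1+0.113)^t    t·PV        t(t+1)·PV
  1         0.25         0.2246         0.2246           0.4492
  2         0.25         0.2018         0.4036           1.2109
  3       100.25        72.7108       218.1324         872.5295
  Σ                     73.1372       218.7606         874.1896
P = 73.1372.
Convexity = Σ t(t+1)·PV / [P·(1+y)²] = 874.1896 / (73.1372 × 1.238769) = 9.64888.

9.649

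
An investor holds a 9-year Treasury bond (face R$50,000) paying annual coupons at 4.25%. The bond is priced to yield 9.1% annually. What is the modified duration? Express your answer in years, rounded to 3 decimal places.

Periodic yield y = 0.091. First find Macaulay duration:
  t   CF        PV=CF/(1+0.091)^t    t·PV
  1     2,125.00     1,947.7544     1,947.7544
  2     2,125.00     1,785.2927     3,570.5854
  3     2,125.00     1,636.3820     4,909.1459
  4     2,125.00     1,499.8918     5,999.5672
  5     2,125.00     1,374.7863     6,873.9313
  6     2,125.00     1,260.1157     7,560.6943
  7     2,125.00     1,155.0098     8,085.0688
  8     2,125.00     1,058.6708     8,469.3663
  9    52,125.00    23,802.5405   214,222.8645
  Σ                 35,520.4439   261,638.9781
P = 35,520.4439; Macaulay duration = 261,638.9781 / 35,520.4439 = 7.36587 years.
Modified duration = D_Mac / (1 + y) = 7.36587 / 1.091 = 6.75149 years.

6.751 years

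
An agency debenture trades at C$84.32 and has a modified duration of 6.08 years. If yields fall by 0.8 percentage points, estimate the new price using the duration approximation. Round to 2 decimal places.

C$88.42

Duration approximation: ΔP/P ≈ -D_mod · Δy = -6.08 × (-0.008) = +0.048640.
New price ≈ 84.32 × (1 + 0.048640) = 88.4213248.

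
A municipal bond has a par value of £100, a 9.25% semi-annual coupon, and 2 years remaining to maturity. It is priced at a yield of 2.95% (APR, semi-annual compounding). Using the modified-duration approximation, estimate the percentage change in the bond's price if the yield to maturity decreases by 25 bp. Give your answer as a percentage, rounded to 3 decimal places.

Periodic yield y = 0.01475. Modified duration first:
  t   CF        PV=CF/(1+0.01475)^t    t·PV
  1        4.625         4.5578         4.5578
  2        4.625         4.4915         8.9830
  3        4.625         4.4262        13.2787
  4      104.625        98.6732       394.6928
  Σ                    112.1487       421.5123
P = 112.1487; D_Mac = 3.75851 half-year periods = 1.87926 yrs; D_mod = 1.87926/(1+0.01475) = 1.85194 yrs.
ΔP/P ≈ -D_mod · Δy = -1.85194 × (-0.0025) = +0.004630 = +0.4630%.

+0.463%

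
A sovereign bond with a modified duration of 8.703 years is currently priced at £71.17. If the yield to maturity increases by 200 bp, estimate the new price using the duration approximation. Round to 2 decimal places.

£58.78

Duration approximation: ΔP/P ≈ -D_mod · Δy = -8.703 × (+0.02) = -0.174060.
New price ≈ 71.17 × (1 - 0.174060) = 58.7821498.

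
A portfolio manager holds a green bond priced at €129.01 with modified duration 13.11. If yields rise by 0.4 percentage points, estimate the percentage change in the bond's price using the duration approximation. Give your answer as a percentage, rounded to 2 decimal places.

Duration approximation: ΔP/P ≈ -D_mod · Δy = -13.11 × (+0.004) = -0.052440.
As a percentage: -5.2440%.

-5.24%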